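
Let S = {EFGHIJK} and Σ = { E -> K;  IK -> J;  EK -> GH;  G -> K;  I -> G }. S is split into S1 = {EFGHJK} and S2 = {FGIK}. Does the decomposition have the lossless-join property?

Common attributes: S1 ∩ S2 = {FGK}.
No dependency enlarges {FGK}, so (FGK)⁺ = {FGK}.
The closure contains neither all of S1 = {EFGHJK} nor all of S2 = {FGIK}, so the common attributes are not a superkey of either fragment. The join is lossy.

No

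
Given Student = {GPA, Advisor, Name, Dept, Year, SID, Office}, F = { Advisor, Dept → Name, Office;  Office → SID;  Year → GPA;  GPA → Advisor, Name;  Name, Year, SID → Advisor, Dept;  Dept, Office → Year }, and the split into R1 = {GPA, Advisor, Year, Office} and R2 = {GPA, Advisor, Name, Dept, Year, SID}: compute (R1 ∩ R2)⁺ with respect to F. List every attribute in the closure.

GPA, Advisor, Name, Year

R1 ∩ R2 = {GPA, Advisor, Year}.
GPA → Advisor, Name applies, adding Name
Closure: {GPA, Advisor, Name, Year}.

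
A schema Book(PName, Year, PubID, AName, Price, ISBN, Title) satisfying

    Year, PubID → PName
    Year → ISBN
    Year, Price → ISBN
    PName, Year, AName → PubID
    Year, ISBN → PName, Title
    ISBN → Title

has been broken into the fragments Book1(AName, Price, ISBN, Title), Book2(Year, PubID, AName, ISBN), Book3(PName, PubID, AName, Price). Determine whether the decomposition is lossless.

Chase test. Columns are PName, Year, PubID, AName, Price, ISBN, Title; row i has aⱼ where attribute j ∈ Booki, else bᵢⱼ.
Initial tableau (one row per fragment):
  row 1: b11 b12 b13 a4 a5 a6 a7
  row 2: b21 a2 a3 a4 b25 a6 b27
  row 3: a1 b32 a3 a4 a5 b36 b37
Rows 1 and 2 agree on ISBN; apply ISBN→Title and equate their Title entries.
No row becomes fully distinguished — the join is lossy.

No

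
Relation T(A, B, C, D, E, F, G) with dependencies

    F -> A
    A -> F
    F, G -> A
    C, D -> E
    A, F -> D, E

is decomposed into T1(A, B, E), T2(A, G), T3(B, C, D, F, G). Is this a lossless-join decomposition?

No

Chase test. Columns are A, B, C, D, E, F, G; row i has aⱼ where attribute j ∈ Ti, else bᵢⱼ.
Initial tableau (one row per fragment):
  row 1: a1 a2 b13 b14 a5 b16 b17
  row 2: a1 b22 b23 b24 b25 b26 a7
  row 3: b31 a2 a3 a4 b35 a6 a7
Rows 1 and 2 agree on A; apply A→F and equate their F entries.
Rows 1 and 2 agree on A, F; apply A, F→D, E and equate their D, E entries.
No row becomes fully distinguished — the join is lossy.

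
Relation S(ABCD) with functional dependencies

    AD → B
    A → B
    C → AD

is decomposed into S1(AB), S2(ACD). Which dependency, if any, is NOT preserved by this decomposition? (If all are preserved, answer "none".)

none

AD → B: restricted closure across fragments reaches B.
A → B lies within S1.
C → AD lies within S2.
Every dependency is enforceable on the fragments, so the decomposition is dependency-preserving.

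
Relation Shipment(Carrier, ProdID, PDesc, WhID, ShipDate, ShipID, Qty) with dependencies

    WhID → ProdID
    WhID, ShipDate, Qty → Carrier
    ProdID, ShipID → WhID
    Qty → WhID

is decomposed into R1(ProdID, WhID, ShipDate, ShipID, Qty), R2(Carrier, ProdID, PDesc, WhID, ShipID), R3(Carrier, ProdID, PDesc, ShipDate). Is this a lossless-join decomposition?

No

Chase test. Columns are Carrier, ProdID, PDesc, WhID, ShipDate, ShipID, Qty; row i has aⱼ where attribute j ∈ Ri, else bᵢⱼ.
Initial tableau (one row per fragment):
  row 1: b11 a2 b13 a4 a5 a6 a7
  row 2: a1 a2 a3 a4 b25 a6 b27
  row 3: a1 a2 a3 b34 a5 b36 b37
No row becomes fully distinguished — the join is lossy.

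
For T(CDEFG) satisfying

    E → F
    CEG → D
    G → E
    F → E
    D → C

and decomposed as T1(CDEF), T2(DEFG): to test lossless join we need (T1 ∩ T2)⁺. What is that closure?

CDEF

T1 ∩ T2 = {DEF}.
D → C applies, adding C
Closure: {CDEF}.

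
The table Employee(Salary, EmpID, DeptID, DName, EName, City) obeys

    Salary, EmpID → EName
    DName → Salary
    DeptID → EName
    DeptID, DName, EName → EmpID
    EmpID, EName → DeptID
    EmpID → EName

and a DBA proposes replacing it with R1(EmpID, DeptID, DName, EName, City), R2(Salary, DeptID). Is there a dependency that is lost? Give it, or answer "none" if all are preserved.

DName → Salary

Check DName → Salary: no single fragment contains all of {Salary, DName}, and the restricted closure of {DName} across the fragments never reaches {Salary}.
Salary, EmpID → EName is preserved.
DeptID → EName is preserved.
DeptID, DName, EName → EmpID is preserved.
EmpID, EName → DeptID is preserved.
EmpID → EName is preserved.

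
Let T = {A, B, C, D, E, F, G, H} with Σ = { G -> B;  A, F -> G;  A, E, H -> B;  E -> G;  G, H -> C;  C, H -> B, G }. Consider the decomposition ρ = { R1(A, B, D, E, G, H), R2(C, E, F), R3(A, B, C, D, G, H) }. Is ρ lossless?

No

Chase test. Columns are A, B, C, D, E, F, G, H; row i has aⱼ where attribute j ∈ Ri, else bᵢⱼ.
Initial tableau (one row per fragment):
  row 1: a1 a2 b13 a4 a5 b16 a7 a8
  row 2: b21 b22 a3 b24 a5 a6 b27 b28
  row 3: a1 a2 a3 a4 b35 b36 a7 a8
Rows 1 and 2 agree on E; apply E→G and equate their G entries.
Rows 1 and 3 agree on G, H; apply G, H→C and equate their C entries.
Rows 1 and 2 agree on G; apply G→B and equate their B entries.
No row becomes fully distinguished — the join is lossy.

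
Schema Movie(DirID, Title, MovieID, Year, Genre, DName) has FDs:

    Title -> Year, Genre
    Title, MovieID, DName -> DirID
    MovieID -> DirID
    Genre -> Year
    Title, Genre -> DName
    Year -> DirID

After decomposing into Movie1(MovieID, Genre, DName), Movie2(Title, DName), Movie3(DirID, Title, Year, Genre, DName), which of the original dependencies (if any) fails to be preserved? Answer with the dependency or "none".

Check MovieID → DirID: no single fragment contains all of {DirID, MovieID}, and the restricted closure of {MovieID} across the fragments never reaches {DirID}.
Title → Year, Genre is preserved.
Title, MovieID, DName → DirID is preserved.
Genre → Year is preserved.
Title, Genre → DName is preserved.
Year → DirID is preserved.

MovieID -> DirID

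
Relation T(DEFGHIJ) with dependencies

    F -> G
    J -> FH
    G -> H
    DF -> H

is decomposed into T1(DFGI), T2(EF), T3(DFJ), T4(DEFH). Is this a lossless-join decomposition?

Chase test. Columns are DEFGHIJ; row i has aⱼ where attribute j ∈ Ti, else bᵢⱼ.
Initial tableau (one row per fragment):
  row 1: a1 b12 a3 a4 b15 a6 b17
  row 2: b21 a2 a3 b24 b25 b26 b27
  row 3: a1 b32 a3 b34 b35 b36 a7
  row 4: a1 a2 a3 b44 a5 b46 b47
Rows 1 and 2 agree on F; apply F→G and equate their G entries.
Rows 1 and 3 agree on F; apply F→G and equate their G entries.
Rows 1 and 4 agree on F; apply F→G and equate their G entries.
Rows 1 and 2 agree on G; apply G→H and equate their H entries.
Rows 1 and 3 agree on G; apply G→H and equate their H entries.
Rows 1 and 4 agree on G; apply G→H and equate their H entries.
No row becomes fully distinguished — the join is lossy.

No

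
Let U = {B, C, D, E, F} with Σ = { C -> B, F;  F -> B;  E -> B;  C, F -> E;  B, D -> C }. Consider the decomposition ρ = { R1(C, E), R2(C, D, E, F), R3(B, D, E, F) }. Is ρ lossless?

Yes

Chase test. Columns are B, C, D, E, F; row i has aⱼ where attribute j ∈ Ri, else bᵢⱼ.
Initial tableau (one row per fragment):
  row 1: b11 a2 b13 a4 b15
  row 2: b21 a2 a3 a4 a5
  row 3: a1 b32 a3 a4 a5
Rows 1 and 2 agree on C; apply C→B, F and equate their B, F entries.
Rows 1 and 3 agree on F; apply F→B and equate their B entries.
Rows 2 and 3 agree on B, D; apply B, D→C and equate their C entries.
Row 2 is now all distinguished symbols — the join is lossless.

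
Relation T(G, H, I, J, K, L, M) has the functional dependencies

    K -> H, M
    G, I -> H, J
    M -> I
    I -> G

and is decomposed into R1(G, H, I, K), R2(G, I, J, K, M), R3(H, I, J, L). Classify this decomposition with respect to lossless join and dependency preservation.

Lossless test (chase): Rows 1 and 2 agree on K; apply K→H, M and equate their H, M entries. Rows 1 and 2 agree on G, I; apply G, I→H, J and equate their H, J entries. Rows 1 and 3 agree on I; apply I→G and equate their G entries. No row becomes fully distinguished — the join is lossy.
Dependency preservation: K → H, M; G, I → H, J are not contained in any single fragment, but the restricted closure of each left-hand side across the fragments still reaches the right-hand side; the remaining FDs each lie inside some fragment. All dependencies are preserved.

lossy but dependency-preserving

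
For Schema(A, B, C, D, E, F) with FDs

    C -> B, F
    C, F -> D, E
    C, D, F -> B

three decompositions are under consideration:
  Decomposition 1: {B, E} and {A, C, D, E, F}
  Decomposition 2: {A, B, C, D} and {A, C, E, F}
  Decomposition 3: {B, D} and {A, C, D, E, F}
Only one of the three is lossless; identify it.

Decomposition 2

Decomposition 1: common = {E}, closure = {E} → lossy.
Decomposition 2: common = {A, C}, closure = {A, B, C, D, E, F} → lossless.
Decomposition 3: common = {D}, closure = {D} → lossy.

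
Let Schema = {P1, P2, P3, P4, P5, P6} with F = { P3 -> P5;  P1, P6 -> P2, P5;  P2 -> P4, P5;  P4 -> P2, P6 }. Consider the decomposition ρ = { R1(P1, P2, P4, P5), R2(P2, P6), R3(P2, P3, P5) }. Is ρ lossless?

Chase test. Columns are P1, P2, P3, P4, P5, P6; row i has aⱼ where attribute j ∈ Ri, else bᵢⱼ.
Initial tableau (one row per fragment):
  row 1: a1 a2 b13 a4 a5 b16
  row 2: b21 a2 b23 b24 b25 a6
  row 3: b31 a2 a3 b34 a5 b36
Rows 1 and 2 agree on P2; apply P2→P4, P5 and equate their P4, P5 entries.
Rows 1 and 3 agree on P2; apply P2→P4, P5 and equate their P4, P5 entries.
Rows 1 and 2 agree on P4; apply P4→P2, P6 and equate their P2, P6 entries.
Rows 1 and 3 agree on P4; apply P4→P2, P6 and equate their P2, P6 entries.
No row becomes fully distinguished — the join is lossy.

No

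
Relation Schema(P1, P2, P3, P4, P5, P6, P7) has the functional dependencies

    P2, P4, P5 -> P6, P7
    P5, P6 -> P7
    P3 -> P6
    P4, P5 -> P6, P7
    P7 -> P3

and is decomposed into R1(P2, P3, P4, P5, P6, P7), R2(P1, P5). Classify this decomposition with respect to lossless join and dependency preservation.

Lossless test: (P5)⁺ = {P5}, which is a superkey of neither fragment — lossy.
Dependency preservation: every FD's attributes lie within a single fragment, so each can be enforced locally — preserved.

lossy but dependency-preserving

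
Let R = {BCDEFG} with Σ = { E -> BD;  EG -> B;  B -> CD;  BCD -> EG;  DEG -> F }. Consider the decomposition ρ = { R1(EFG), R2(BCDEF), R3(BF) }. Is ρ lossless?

Chase test. Columns are BCDEFG; row i has aⱼ where attribute j ∈ Ri, else bᵢⱼ.
Initial tableau (one row per fragment):
  row 1: b11 b12 b13 a4 a5 a6
  row 2: a1 a2 a3 a4 a5 b26
  row 3: a1 b32 b33 b34 a5 b36
Rows 1 and 2 agree on E; apply E→BD and equate their BD entries.
Rows 1 and 2 agree on B; apply B→CD and equate their CD entries.
Rows 1 and 3 agree on B; apply B→CD and equate their CD entries.
Rows 1 and 2 agree on BCD; apply BCD→EG and equate their EG entries.
Rows 1 and 3 agree on BCD; apply BCD→EG and equate their EG entries.
Row 1 is now all distinguished symbols — the join is lossless.

Yes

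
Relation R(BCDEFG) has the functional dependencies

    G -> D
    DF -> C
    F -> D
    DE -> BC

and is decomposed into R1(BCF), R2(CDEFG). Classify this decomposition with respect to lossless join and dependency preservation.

lossy and not dependency-preserving

Lossless test: (CF)⁺ = {CDF}, which is a superkey of neither fragment — lossy.
Dependency preservation: the restricted closure of {DE} across the fragments never reaches {BC}, so DE → BC cannot be enforced without a join — not preserved.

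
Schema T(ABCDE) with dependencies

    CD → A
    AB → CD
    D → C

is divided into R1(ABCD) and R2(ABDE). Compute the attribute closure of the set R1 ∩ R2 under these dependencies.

R1 ∩ R2 = {ABD}.
AB → CD applies, adding C
Closure: {ABCD}.

ABCD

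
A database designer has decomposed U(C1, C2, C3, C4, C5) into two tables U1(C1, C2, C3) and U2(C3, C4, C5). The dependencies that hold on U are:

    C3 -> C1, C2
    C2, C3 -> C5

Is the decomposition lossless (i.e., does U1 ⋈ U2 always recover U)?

Common attributes: U1 ∩ U2 = {C3}.
Closure of {C3}: C3 → C1, C2 applies, adding C1, C2; C2, C3 → C5 applies, adding C5. So (C3)⁺ = {C1, C2, C3, C5}.
This closure contains every attribute of U1, so U1 ∩ U2 → U1. The join is lossless.

Yes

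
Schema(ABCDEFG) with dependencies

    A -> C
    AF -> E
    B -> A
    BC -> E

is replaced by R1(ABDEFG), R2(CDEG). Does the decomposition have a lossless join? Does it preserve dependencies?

lossy and not dependency-preserving

Lossless test: (DEG)⁺ = {DEG}, which is a superkey of neither fragment — lossy.
Dependency preservation: the restricted closure of {A} across the fragments never reaches {C}, so A → C cannot be enforced without a join — not preserved.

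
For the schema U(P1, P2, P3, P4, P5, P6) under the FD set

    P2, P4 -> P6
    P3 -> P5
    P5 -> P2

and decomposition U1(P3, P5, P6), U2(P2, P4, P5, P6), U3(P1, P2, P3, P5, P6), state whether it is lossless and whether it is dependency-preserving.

Lossless test (chase): Rows 1 and 2 agree on P5; apply P5→P2 and equate their P2 entries. No row becomes fully distinguished — the join is lossy.
Dependency preservation: every FD's attributes lie within a single fragment, so each can be enforced locally — preserved.

lossy but dependency-preserving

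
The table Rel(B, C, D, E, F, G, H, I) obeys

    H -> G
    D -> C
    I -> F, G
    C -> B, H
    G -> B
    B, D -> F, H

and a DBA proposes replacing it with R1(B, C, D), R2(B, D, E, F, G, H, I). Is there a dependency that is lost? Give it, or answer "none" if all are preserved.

C -> B, H

Check C → B, H: no single fragment contains all of {B, C, H}, and the restricted closure of {C} across the fragments never reaches {B, H}.
H → G is preserved.
D → C is preserved.
I → F, G is preserved.
G → B is preserved.
B, D → F, H is preserved.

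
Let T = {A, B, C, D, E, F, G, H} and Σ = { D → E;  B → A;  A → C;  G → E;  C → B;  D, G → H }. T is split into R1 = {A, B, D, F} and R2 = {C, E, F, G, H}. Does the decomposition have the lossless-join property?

No

Common attributes: R1 ∩ R2 = {F}.
No dependency enlarges {F}, so (F)⁺ = {F}.
The closure contains neither all of R1 = {A, B, D, F} nor all of R2 = {C, E, F, G, H}, so the common attributes are not a superkey of either fragment. The join is lossy.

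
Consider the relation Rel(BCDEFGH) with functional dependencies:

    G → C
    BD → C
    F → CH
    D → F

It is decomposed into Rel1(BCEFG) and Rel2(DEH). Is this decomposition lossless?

No

Common attributes: Rel1 ∩ Rel2 = {E}.
No dependency enlarges {E}, so (E)⁺ = {E}.
The closure contains neither all of Rel1 = {BCEFG} nor all of Rel2 = {DEH}, so the common attributes are not a superkey of either fragment. The join is lossy.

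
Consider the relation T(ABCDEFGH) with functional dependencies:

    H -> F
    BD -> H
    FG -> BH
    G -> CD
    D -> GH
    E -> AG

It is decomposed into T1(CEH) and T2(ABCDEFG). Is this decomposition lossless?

Yes

Common attributes: T1 ∩ T2 = {CE}.
Closure of {CE}: E → AG applies, adding AG; G → CD applies, adding D; D → GH applies, adding H; H → F applies, adding F; FG → BH applies, adding B. So (CE)⁺ = {ABCDEFGH}.
This closure contains every attribute of T1, so T1 ∩ T2 → T1. The join is lossless.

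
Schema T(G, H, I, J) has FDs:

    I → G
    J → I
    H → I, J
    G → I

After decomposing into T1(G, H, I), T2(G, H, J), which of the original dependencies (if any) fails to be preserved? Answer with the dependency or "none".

none

I → G lies within T1.
J → I: restricted closure across fragments reaches I.
H → I, J: restricted closure across fragments reaches I, J.
G → I lies within T1.
Every dependency is enforceable on the fragments, so the decomposition is dependency-preserving.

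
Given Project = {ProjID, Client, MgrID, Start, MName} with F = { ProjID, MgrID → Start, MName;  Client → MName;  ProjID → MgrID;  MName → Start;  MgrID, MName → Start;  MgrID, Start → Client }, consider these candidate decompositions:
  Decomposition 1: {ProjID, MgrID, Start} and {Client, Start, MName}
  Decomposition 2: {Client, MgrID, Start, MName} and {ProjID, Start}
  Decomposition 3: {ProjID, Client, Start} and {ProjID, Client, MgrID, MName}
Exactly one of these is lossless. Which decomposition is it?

Decomposition 1: common = {Start}, closure = {Start} → lossy.
Decomposition 2: common = {Start}, closure = {Start} → lossy.
Decomposition 3: common = {ProjID, Client}, closure = {ProjID, Client, MgrID, Start, MName} → lossless.

Decomposition 3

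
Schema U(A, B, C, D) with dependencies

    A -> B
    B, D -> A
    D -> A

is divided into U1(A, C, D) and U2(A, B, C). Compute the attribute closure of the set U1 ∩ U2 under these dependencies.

U1 ∩ U2 = {A, C}.
A → B applies, adding B
Closure: {A, B, C}.

A, B, C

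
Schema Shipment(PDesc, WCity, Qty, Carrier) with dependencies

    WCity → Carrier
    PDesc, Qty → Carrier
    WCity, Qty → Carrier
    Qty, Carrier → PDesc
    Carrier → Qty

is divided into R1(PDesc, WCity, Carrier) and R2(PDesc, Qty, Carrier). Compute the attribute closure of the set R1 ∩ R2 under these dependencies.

R1 ∩ R2 = {PDesc, Carrier}.
Carrier → Qty applies, adding Qty
Closure: {PDesc, Qty, Carrier}.

PDesc, Qty, Carrier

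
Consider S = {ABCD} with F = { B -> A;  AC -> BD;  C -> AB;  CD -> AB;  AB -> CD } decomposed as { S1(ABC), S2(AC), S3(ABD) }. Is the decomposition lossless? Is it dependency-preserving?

lossless and dependency-preserving

Lossless test (chase): Rows 1 and 2 agree on AC; apply AC→BD and equate their BD entries. Rows 1 and 3 agree on AB; apply AB→CD and equate their CD entries. Row 1 is now all distinguished symbols — the join is lossless.
Dependency preservation: AC → BD; CD → AB; AB → CD are not contained in any single fragment, but the restricted closure of each left-hand side across the fragments still reaches the right-hand side; the remaining FDs each lie inside some fragment. All dependencies are preserved.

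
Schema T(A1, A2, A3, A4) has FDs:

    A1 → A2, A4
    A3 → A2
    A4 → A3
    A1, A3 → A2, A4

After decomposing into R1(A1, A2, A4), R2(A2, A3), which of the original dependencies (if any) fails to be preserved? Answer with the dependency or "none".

A4 → A3

Check A4 → A3: no single fragment contains all of {A3, A4}, and the restricted closure of {A4} across the fragments never reaches {A3}.
A1 → A2, A4 is preserved.
A3 → A2 is preserved.
A1, A3 → A2, A4 is preserved.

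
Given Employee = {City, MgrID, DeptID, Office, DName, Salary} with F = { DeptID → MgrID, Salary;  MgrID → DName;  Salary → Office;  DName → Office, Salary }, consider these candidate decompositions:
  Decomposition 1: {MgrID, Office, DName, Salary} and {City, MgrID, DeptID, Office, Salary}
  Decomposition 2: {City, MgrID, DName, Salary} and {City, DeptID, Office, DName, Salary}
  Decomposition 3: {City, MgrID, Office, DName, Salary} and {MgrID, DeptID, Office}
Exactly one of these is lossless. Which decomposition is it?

Decomposition 1: common = {MgrID, Office, Salary}, closure = {MgrID, Office, DName, Salary} → lossless.
Decomposition 2: common = {City, DName, Salary}, closure = {City, Office, DName, Salary} → lossy.
Decomposition 3: common = {MgrID, Office}, closure = {MgrID, Office, DName, Salary} → lossy.

Decomposition 1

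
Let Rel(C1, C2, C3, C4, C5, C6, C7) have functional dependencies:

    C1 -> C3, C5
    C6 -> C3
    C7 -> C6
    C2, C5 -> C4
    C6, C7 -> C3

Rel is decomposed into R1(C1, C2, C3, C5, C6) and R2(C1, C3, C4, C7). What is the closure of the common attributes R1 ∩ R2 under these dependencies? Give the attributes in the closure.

R1 ∩ R2 = {C1, C3}.
C1 → C3, C5 applies, adding C5
Closure: {C1, C3, C5}.

C1, C3, C5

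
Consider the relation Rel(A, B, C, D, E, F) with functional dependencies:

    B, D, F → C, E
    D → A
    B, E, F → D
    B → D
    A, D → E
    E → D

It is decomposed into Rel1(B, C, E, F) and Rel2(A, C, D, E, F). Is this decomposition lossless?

Common attributes: Rel1 ∩ Rel2 = {C, E, F}.
Closure of {C, E, F}: E → D applies, adding D; D → A applies, adding A. So (C, E, F)⁺ = {A, C, D, E, F}.
This closure contains every attribute of Rel2, so Rel1 ∩ Rel2 → Rel2. The join is lossless.

Yes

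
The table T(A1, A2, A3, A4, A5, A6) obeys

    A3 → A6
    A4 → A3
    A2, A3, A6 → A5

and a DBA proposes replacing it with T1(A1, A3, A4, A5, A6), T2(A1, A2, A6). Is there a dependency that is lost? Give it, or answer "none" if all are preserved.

A2, A3, A6 → A5

Check A2, A3, A6 → A5: no single fragment contains all of {A2, A3, A5, A6}, and the restricted closure of {A2, A3, A6} across the fragments never reaches {A5}.
A3 → A6 is preserved.
A4 → A3 is preserved.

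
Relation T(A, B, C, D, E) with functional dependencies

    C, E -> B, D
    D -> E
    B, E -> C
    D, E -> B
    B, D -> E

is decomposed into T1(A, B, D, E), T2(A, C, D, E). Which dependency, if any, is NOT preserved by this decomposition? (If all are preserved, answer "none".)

C, E → B, D: restricted closure across fragments reaches B, D.
D → E lies within T1.
B, E → C: restricted closure across fragments reaches C.
D, E → B lies within T1.
B, D → E lies within T1.
Every dependency is enforceable on the fragments, so the decomposition is dependency-preserving.

none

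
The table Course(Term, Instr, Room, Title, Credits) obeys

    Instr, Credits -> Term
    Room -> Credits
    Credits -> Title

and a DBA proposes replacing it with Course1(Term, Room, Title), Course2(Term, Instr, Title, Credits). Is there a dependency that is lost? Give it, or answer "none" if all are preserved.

Room -> Credits

Check Room → Credits: no single fragment contains all of {Room, Credits}, and the restricted closure of {Room} across the fragments never reaches {Credits}.
Instr, Credits → Term is preserved.
Credits → Title is preserved.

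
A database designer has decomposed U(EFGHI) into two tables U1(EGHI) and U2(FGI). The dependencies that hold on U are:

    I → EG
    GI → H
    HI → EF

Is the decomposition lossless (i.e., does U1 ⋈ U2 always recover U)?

Common attributes: U1 ∩ U2 = {GI}.
Closure of {GI}: I → EG applies, adding E; GI → H applies, adding H; HI → EF applies, adding F. So (GI)⁺ = {EFGHI}.
This closure contains every attribute of U1, so U1 ∩ U2 → U1. The join is lossless.

Yes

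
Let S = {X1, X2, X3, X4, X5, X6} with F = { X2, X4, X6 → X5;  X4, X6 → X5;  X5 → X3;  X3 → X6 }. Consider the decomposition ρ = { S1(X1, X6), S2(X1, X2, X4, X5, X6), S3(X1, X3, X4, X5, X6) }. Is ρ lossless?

Chase test. Columns are X1, X2, X3, X4, X5, X6; row i has aⱼ where attribute j ∈ Si, else bᵢⱼ.
Initial tableau (one row per fragment):
  row 1: a1 b12 b13 b14 b15 a6
  row 2: a1 a2 b23 a4 a5 a6
  row 3: a1 b32 a3 a4 a5 a6
Rows 2 and 3 agree on X5; apply X5→X3 and equate their X3 entries.
Row 2 is now all distinguished symbols — the join is lossless.

Yes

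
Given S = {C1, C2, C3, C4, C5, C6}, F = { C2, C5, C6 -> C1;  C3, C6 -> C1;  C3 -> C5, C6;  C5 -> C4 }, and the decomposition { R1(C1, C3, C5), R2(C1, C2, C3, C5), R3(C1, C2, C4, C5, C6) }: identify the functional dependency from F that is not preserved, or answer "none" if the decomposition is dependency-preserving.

C3 -> C5, C6

Check C3 → C5, C6: no single fragment contains all of {C3, C5, C6}, and the restricted closure of {C3} across the fragments never reaches {C5, C6}.
C2, C5, C6 → C1 is preserved.
C3, C6 → C1 is preserved.
C5 → C4 is preserved.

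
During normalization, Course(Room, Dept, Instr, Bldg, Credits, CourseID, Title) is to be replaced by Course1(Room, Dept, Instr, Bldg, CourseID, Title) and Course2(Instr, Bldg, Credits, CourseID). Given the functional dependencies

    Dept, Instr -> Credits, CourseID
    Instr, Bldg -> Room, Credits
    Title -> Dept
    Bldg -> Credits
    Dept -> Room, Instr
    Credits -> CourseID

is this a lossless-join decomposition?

Yes

Common attributes: Course1 ∩ Course2 = {Instr, Bldg, CourseID}.
Closure of {Instr, Bldg, CourseID}: Instr, Bldg → Room, Credits applies, adding Room, Credits. So (Instr, Bldg, CourseID)⁺ = {Room, Instr, Bldg, Credits, CourseID}.
This closure contains every attribute of Course2, so Course1 ∩ Course2 → Course2. The join is lossless.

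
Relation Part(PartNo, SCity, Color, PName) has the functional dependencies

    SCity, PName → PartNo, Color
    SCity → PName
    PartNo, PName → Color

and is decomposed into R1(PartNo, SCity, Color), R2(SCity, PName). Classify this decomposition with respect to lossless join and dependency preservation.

Lossless test: (SCity)⁺ = {PartNo, SCity, Color, PName}, which contains all of one fragment — lossless.
Dependency preservation: the restricted closure of {PartNo, PName} across the fragments never reaches {Color}, so PartNo, PName → Color cannot be enforced without a join — not preserved.

lossless but not dependency-preserving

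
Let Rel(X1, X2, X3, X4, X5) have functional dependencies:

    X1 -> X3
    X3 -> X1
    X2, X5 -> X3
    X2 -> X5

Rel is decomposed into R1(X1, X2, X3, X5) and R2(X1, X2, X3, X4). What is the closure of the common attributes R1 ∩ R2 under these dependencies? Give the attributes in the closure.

R1 ∩ R2 = {X1, X2, X3}.
X2 → X5 applies, adding X5
Closure: {X1, X2, X3, X5}.

X1, X2, X3, X5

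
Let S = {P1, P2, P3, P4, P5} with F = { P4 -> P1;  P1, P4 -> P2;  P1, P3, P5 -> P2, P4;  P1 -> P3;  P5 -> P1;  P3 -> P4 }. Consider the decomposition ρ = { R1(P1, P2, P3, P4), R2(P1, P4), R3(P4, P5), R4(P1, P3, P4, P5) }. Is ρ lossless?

Chase test. Columns are P1, P2, P3, P4, P5; row i has aⱼ where attribute j ∈ Ri, else bᵢⱼ.
Initial tableau (one row per fragment):
  row 1: a1 a2 a3 a4 b15
  row 2: a1 b22 b23 a4 b25
  row 3: b31 b32 b33 a4 a5
  row 4: a1 b42 a3 a4 a5
Rows 1 and 3 agree on P4; apply P4→P1 and equate their P1 entries.
Rows 1 and 2 agree on P1, P4; apply P1, P4→P2 and equate their P2 entries.
Rows 1 and 3 agree on P1, P4; apply P1, P4→P2 and equate their P2 entries.
Rows 1 and 4 agree on P1, P4; apply P1, P4→P2 and equate their P2 entries.
Rows 1 and 2 agree on P1; apply P1→P3 and equate their P3 entries.
Rows 1 and 3 agree on P1; apply P1→P3 and equate their P3 entries.
Row 3 is now all distinguished symbols — the join is lossless.

Yes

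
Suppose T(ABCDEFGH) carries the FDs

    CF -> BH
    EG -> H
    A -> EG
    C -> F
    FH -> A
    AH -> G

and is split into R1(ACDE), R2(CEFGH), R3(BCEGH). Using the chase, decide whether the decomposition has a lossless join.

Yes

Chase test. Columns are ABCDEFGH; row i has aⱼ where attribute j ∈ Ri, else bᵢⱼ.
Initial tableau (one row per fragment):
  row 1: a1 b12 a3 a4 a5 b16 b17 b18
  row 2: b21 b22 a3 b24 a5 a6 a7 a8
  row 3: b31 a2 a3 b34 a5 b36 a7 a8
Rows 1 and 2 agree on C; apply C→F and equate their F entries.
Rows 1 and 3 agree on C; apply C→F and equate their F entries.
Rows 2 and 3 agree on FH; apply FH→A and equate their A entries.
Rows 1 and 2 agree on CF; apply CF→BH and equate their BH entries.
Rows 1 and 3 agree on CF; apply CF→BH and equate their BH entries.
Rows 1 and 2 agree on FH; apply FH→A and equate their A entries.
Rows 1 and 2 agree on AH; apply AH→G and equate their G entries.
Row 1 is now all distinguished symbols — the join is lossless.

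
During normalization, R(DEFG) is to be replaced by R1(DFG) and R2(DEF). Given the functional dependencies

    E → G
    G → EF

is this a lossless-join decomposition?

No

Common attributes: R1 ∩ R2 = {DF}.
No dependency enlarges {DF}, so (DF)⁺ = {DF}.
The closure contains neither all of R1 = {DFG} nor all of R2 = {DEF}, so the common attributes are not a superkey of either fragment. The join is lossy.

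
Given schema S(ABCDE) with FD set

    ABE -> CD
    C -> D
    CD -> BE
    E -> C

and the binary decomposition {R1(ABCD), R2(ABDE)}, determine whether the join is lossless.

No

Common attributes: R1 ∩ R2 = {ABD}.
No dependency enlarges {ABD}, so (ABD)⁺ = {ABD}.
The closure contains neither all of R1 = {ABCD} nor all of R2 = {ABDE}, so the common attributes are not a superkey of either fragment. The join is lossy.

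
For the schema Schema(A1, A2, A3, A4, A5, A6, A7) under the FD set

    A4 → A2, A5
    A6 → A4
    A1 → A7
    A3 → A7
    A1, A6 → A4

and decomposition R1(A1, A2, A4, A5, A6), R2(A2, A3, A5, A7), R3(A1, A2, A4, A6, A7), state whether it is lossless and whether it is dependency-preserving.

lossy but dependency-preserving

Lossless test (chase): Rows 1 and 3 agree on A4; apply A4→A2, A5 and equate their A2, A5 entries. Rows 1 and 3 agree on A1; apply A1→A7 and equate their A7 entries. No row becomes fully distinguished — the join is lossy.
Dependency preservation: every FD's attributes lie within a single fragment, so each can be enforced locally — preserved.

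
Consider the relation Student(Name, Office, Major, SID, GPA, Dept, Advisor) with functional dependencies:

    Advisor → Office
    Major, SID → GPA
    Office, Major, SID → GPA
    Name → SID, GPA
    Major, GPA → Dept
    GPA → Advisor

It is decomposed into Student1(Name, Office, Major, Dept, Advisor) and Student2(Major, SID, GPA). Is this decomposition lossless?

No

Common attributes: Student1 ∩ Student2 = {Major}.
No dependency enlarges {Major}, so (Major)⁺ = {Major}.
The closure contains neither all of Student1 = {Name, Office, Major, Dept, Advisor} nor all of Student2 = {Major, SID, GPA}, so the common attributes are not a superkey of either fragment. The join is lossy.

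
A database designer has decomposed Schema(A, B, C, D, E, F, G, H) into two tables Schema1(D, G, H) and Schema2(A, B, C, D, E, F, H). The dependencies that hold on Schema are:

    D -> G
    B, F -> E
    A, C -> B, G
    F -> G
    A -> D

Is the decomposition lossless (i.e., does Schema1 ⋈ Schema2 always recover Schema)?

Yes

Common attributes: Schema1 ∩ Schema2 = {D, H}.
Closure of {D, H}: D → G applies, adding G. So (D, H)⁺ = {D, G, H}.
This closure contains every attribute of Schema1, so Schema1 ∩ Schema2 → Schema1. The join is lossless.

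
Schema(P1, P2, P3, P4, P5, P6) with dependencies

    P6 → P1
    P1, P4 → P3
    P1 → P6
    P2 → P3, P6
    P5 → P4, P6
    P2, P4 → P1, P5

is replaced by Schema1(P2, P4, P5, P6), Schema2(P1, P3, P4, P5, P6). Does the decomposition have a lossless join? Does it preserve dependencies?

lossless but not dependency-preserving

Lossless test: (P4, P5, P6)⁺ = {P1, P3, P4, P5, P6}, which contains all of one fragment — lossless.
Dependency preservation: the restricted closure of {P2} across the fragments never reaches {P3, P6}, so P2 → P3, P6 cannot be enforced without a join — not preserved.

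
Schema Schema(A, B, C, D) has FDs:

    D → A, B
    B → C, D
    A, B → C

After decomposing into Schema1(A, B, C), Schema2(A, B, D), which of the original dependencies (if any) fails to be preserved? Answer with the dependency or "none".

D → A, B lies within Schema2.
B → C, D: restricted closure across fragments reaches C, D.
A, B → C lies within Schema1.
Every dependency is enforceable on the fragments, so the decomposition is dependency-preserving.

none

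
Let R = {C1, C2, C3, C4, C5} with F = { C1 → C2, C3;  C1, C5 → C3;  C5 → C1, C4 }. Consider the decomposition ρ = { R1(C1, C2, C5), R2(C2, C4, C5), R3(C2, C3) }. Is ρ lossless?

Chase test. Columns are C1, C2, C3, C4, C5; row i has aⱼ where attribute j ∈ Ri, else bᵢⱼ.
Initial tableau (one row per fragment):
  row 1: a1 a2 b13 b14 a5
  row 2: b21 a2 b23 a4 a5
  row 3: b31 a2 a3 b34 b35
Rows 1 and 2 agree on C5; apply C5→C1, C4 and equate their C1, C4 entries.
Rows 1 and 2 agree on C1; apply C1→C2, C3 and equate their C2, C3 entries.
No row becomes fully distinguished — the join is lossy.

No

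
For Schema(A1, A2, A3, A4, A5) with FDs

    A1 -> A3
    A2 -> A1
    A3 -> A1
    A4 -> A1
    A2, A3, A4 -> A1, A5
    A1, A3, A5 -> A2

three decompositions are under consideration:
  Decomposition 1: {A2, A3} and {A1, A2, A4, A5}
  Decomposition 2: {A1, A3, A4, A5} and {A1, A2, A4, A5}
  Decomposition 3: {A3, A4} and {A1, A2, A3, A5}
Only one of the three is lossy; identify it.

Decomposition 3

Decomposition 1: common = {A2}, closure = {A1, A2, A3} → lossless.
Decomposition 2: common = {A1, A4, A5}, closure = {A1, A2, A3, A4, A5} → lossless.
Decomposition 3: common = {A3}, closure = {A1, A3} → lossy.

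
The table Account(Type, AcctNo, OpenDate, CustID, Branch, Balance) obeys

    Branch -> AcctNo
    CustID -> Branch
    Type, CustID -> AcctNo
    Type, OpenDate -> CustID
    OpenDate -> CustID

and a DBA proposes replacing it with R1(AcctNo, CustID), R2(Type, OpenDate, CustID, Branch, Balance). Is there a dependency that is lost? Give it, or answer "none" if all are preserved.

Branch -> AcctNo

Check Branch → AcctNo: no single fragment contains all of {AcctNo, Branch}, and the restricted closure of {Branch} across the fragments never reaches {AcctNo}.
CustID → Branch is preserved.
Type, CustID → AcctNo is preserved.
Type, OpenDate → CustID is preserved.
OpenDate → CustID is preserved.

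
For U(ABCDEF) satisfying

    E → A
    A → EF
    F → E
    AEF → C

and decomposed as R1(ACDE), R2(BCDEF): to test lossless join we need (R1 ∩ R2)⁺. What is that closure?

ACDEF

R1 ∩ R2 = {CDE}.
E → A applies, adding A
A → EF applies, adding F
Closure: {ACDEF}.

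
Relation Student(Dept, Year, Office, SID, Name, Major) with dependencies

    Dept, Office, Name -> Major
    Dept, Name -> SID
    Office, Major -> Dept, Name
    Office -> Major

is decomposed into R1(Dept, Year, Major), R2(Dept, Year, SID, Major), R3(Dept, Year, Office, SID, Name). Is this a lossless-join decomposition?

No

Chase test. Columns are Dept, Year, Office, SID, Name, Major; row i has aⱼ where attribute j ∈ Ri, else bᵢⱼ.
Initial tableau (one row per fragment):
  row 1: a1 a2 b13 b14 b15 a6
  row 2: a1 a2 b23 a4 b25 a6
  row 3: a1 a2 a3 a4 a5 b36
No row becomes fully distinguished — the join is lossy.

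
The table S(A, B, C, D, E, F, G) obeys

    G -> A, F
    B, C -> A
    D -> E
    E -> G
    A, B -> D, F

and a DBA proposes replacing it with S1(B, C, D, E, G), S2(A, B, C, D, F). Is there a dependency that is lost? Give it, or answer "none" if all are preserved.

G -> A, F

Check G → A, F: no single fragment contains all of {A, F, G}, and the restricted closure of {G} across the fragments never reaches {A, F}.
B, C → A is preserved.
D → E is preserved.
E → G is preserved.
A, B → D, F is preserved.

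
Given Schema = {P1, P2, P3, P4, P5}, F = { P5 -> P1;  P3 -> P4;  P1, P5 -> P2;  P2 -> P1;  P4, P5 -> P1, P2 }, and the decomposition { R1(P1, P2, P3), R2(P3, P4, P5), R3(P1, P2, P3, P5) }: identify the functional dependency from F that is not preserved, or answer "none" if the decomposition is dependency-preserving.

none

P5 → P1 lies within R3.
P3 → P4 lies within R2.
P1, P5 → P2 lies within R3.
P2 → P1 lies within R1.
P4, P5 → P1, P2: restricted closure across fragments reaches P1, P2.
Every dependency is enforceable on the fragments, so the decomposition is dependency-preserving.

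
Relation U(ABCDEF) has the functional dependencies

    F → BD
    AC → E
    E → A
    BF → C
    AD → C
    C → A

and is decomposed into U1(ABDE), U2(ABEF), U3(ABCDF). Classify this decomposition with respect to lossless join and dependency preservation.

lossless but not dependency-preserving

Lossless test (chase): Rows 2 and 3 agree on F; apply F→BD and equate their BD entries. Rows 2 and 3 agree on BF; apply BF→C and equate their C entries. Rows 1 and 2 agree on AD; apply AD→C and equate their C entries. Rows 1 and 3 agree on AC; apply AC→E and equate their E entries. Row 2 is now all distinguished symbols — the join is lossless.
Dependency preservation: the restricted closure of {AC} across the fragments never reaches {E}, so AC → E cannot be enforced without a join — not preserved.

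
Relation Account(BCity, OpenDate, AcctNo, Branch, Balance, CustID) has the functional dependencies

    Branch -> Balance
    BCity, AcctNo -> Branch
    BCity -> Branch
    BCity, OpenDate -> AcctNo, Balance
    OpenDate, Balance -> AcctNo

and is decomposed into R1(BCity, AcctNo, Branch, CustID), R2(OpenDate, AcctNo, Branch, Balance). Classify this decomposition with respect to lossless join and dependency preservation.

lossy but dependency-preserving

Lossless test: (AcctNo, Branch)⁺ = {AcctNo, Branch, Balance}, which is a superkey of neither fragment — lossy.
Dependency preservation: BCity, OpenDate → AcctNo, Balance is not contained in any single fragment, but the restricted closure of its left-hand side across the fragments still reaches the right-hand side; the remaining FDs each lie inside some fragment. All dependencies are preserved.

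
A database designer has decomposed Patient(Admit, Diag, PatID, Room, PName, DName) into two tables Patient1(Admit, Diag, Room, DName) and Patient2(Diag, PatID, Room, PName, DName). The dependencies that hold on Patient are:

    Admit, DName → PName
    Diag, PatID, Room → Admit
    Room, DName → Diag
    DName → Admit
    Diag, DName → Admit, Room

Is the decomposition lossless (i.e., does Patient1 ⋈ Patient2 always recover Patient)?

Common attributes: Patient1 ∩ Patient2 = {Diag, Room, DName}.
Closure of {Diag, Room, DName}: DName → Admit applies, adding Admit; Admit, DName → PName applies, adding PName. So (Diag, Room, DName)⁺ = {Admit, Diag, Room, PName, DName}.
This closure contains every attribute of Patient1, so Patient1 ∩ Patient2 → Patient1. The join is lossless.

Yes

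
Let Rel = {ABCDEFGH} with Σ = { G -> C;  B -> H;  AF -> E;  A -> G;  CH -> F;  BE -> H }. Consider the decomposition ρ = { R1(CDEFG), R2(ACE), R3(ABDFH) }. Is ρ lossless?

Chase test. Columns are ABCDEFGH; row i has aⱼ where attribute j ∈ Ri, else bᵢⱼ.
Initial tableau (one row per fragment):
  row 1: b11 b12 a3 a4 a5 a6 a7 b18
  row 2: a1 b22 a3 b24 a5 b26 b27 b28
  row 3: a1 a2 b33 a4 b35 a6 b37 a8
Rows 2 and 3 agree on A; apply A→G and equate their G entries.
Rows 2 and 3 agree on G; apply G→C and equate their C entries.
No row becomes fully distinguished — the join is lossy.

No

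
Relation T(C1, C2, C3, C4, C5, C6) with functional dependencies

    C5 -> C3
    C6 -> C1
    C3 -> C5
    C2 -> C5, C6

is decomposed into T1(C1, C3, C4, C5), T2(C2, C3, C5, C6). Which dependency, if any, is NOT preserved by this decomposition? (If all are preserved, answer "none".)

C6 -> C1

Check C6 → C1: no single fragment contains all of {C1, C6}, and the restricted closure of {C6} across the fragments never reaches {C1}.
C5 → C3 is preserved.
C3 → C5 is preserved.
C2 → C5, C6 is preserved.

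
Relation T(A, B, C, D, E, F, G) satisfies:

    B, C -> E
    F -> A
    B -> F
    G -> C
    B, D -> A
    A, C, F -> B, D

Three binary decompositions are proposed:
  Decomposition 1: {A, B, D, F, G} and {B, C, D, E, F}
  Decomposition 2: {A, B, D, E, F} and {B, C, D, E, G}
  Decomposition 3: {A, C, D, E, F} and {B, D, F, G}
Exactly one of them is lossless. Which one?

Decomposition 2

Decomposition 1: common = {B, D, F}, closure = {A, B, D, F} → lossy.
Decomposition 2: common = {B, D, E}, closure = {A, B, D, E, F} → lossless.
Decomposition 3: common = {D, F}, closure = {A, D, F} → lossy.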